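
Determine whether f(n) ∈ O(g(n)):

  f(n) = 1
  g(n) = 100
True

f(n) = 1 and g(n) = 100 are both O(1).
Big-O permits equal growth rates (f ≤ c·g for some c), so f(n) = O(g(n)) is true.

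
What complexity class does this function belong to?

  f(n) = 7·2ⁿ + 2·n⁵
O(2ⁿ)

The dominant term in 7·2ⁿ + 2·n⁵ is 7·2ⁿ, which is Θ(2ⁿ).
Lower-order terms (2·n⁵) are asymptotically negligible.
Constants are absorbed, so the tightest bound is O(2ⁿ).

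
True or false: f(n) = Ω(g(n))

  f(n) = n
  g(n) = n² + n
False

f(n) = n is O(n), and g(n) = n² + n is O(n²).
Since O(n) grows slower than O(n²), f(n) = Ω(g(n)) is false.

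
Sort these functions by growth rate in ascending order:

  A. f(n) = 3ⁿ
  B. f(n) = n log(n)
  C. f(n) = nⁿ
B < A < C

Comparing growth rates:
B = n log(n) is O(n log n)
A = 3ⁿ is O(3ⁿ)
C = nⁿ is O(nⁿ)

Therefore, the order from slowest to fastest is: B < A < C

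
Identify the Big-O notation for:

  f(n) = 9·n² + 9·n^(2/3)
O(n²)

The dominant term in 9·n² + 9·n^(2/3) is 9·n², which is Θ(n²).
Lower-order terms (9·n^(2/3)) are asymptotically negligible.
Constants are absorbed, so the tightest bound is O(n²).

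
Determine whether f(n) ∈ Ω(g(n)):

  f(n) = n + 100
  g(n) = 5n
True

f(n) = n + 100 and g(n) = 5n are both O(n).
Big-Ω permits equal growth rates (f ≥ c·g for some c > 0), so f(n) = Ω(g(n)) is true.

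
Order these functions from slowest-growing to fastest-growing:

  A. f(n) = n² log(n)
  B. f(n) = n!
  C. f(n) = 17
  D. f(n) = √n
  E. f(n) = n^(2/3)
C < D < E < A < B

Comparing growth rates:
C = 17 is O(1)
D = √n is O(√n)
E = n^(2/3) is O(n^(2/3))
A = n² log(n) is O(n² log n)
B = n! is O(n!)

Therefore, the order from slowest to fastest is: C < D < E < A < B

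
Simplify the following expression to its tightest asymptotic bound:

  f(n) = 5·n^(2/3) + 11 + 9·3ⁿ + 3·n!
Θ(n!)

Order the terms by growth rate: 11 ≺ 5·n^(2/3) ≺ 9·3ⁿ ≺ 3·n!.
The fastest-growing term 3·n! dominates as n → ∞; dropping its constant factor gives Θ(n!).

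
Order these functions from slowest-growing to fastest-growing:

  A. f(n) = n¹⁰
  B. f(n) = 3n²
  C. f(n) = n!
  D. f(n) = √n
D < B < A < C

Comparing growth rates:
D = √n is O(√n)
B = 3n² is O(n²)
A = n¹⁰ is O(n¹⁰)
C = n! is O(n!)

Therefore, the order from slowest to fastest is: D < B < A < C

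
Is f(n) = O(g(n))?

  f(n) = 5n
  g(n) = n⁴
True

f(n) = 5n is O(n), and g(n) = n⁴ is O(n⁴).
Since O(n) ⊆ O(n⁴) (f grows no faster than g), f(n) = O(g(n)) is true.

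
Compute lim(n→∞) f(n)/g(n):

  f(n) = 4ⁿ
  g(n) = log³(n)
∞

Since 4ⁿ (O(4ⁿ)) grows faster than log³(n) (O(log³ n)),
the ratio f(n)/g(n) → ∞ as n → ∞.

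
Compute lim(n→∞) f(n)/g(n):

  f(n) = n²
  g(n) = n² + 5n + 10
1

Since n² and n² + 5n + 10 have the same growth rate (O(n²)),
the ratio converges to a constant: 1.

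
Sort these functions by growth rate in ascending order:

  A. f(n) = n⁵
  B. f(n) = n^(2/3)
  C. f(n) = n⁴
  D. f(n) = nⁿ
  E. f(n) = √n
E < B < C < A < D

Comparing growth rates:
E = √n is O(√n)
B = n^(2/3) is O(n^(2/3))
C = n⁴ is O(n⁴)
A = n⁵ is O(n⁵)
D = nⁿ is O(nⁿ)

Therefore, the order from slowest to fastest is: E < B < C < A < D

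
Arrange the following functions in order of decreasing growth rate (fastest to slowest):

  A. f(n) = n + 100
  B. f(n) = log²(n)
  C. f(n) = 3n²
C > A > B

Comparing growth rates:
C = 3n² is O(n²)
A = n + 100 is O(n)
B = log²(n) is O(log² n)

Therefore, the order from fastest to slowest is: C > A > B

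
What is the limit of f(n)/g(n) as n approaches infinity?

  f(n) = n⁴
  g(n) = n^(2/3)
∞

Since n⁴ (O(n⁴)) grows faster than n^(2/3) (O(n^(2/3))),
the ratio f(n)/g(n) → ∞ as n → ∞.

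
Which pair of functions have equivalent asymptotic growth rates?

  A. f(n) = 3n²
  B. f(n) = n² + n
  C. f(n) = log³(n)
A and B

Examining each function:
  A. 3n² is O(n²)
  B. n² + n is O(n²)
  C. log³(n) is O(log³ n)

Functions A and B both have the same complexity class.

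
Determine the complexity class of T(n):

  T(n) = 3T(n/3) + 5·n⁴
Θ(n⁴)

Master Theorem: a = 3, b = 3, f(n) = 5·n⁴.
Compute the critical exponent d = log₃(3) = 1.
Compare f(n) = Θ(n⁴) against n^d:
  k = 4 > d = 1, so f(n) = Ω(n^(d+ε)) — Case 3.
  Regularity: a·(n/b)^4/n^4 = a/b^4 = 3/81 < 1 ✓.
  The top-level work dominates: T(n) = Θ(f(n)) = Θ(n⁴).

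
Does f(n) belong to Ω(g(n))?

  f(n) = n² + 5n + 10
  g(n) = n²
True

f(n) = n² + 5n + 10 and g(n) = n² are both O(n²).
Big-Ω permits equal growth rates (f ≥ c·g for some c > 0), so f(n) = Ω(g(n)) is true.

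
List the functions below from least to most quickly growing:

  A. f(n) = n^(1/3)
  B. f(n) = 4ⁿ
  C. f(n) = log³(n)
C < A < B

Comparing growth rates:
C = log³(n) is O(log³ n)
A = n^(1/3) is O(n^(1/3))
B = 4ⁿ is O(4ⁿ)

Therefore, the order from slowest to fastest is: C < A < B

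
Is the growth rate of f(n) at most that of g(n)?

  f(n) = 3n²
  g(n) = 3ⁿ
True

f(n) = 3n² is O(n²), and g(n) = 3ⁿ is O(3ⁿ).
Since O(n²) ⊆ O(3ⁿ) (f grows no faster than g), f(n) = O(g(n)) is true.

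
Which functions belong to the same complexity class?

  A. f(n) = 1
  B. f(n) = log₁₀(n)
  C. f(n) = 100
A and C

Examining each function:
  A. 1 is O(1)
  B. log₁₀(n) is O(log n)
  C. 100 is O(1)

Functions A and C both have the same complexity class.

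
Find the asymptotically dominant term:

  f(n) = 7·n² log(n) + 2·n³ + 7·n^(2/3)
2·n³

Looking at each term:
  - 7·n² log(n) is O(n² log n)
  - 2·n³ is O(n³)
  - 7·n^(2/3) is O(n^(2/3))

The term 2·n³ (O(n³)) grows fastest and dominates all others.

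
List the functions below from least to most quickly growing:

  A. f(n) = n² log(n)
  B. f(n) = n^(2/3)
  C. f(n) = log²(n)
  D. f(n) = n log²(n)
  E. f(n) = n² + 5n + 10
C < B < D < E < A

Comparing growth rates:
C = log²(n) is O(log² n)
B = n^(2/3) is O(n^(2/3))
D = n log²(n) is O(n log² n)
E = n² + 5n + 10 is O(n²)
A = n² log(n) is O(n² log n)

Therefore, the order from slowest to fastest is: C < B < D < E < A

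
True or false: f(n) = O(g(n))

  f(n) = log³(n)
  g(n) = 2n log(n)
True

f(n) = log³(n) is O(log³ n), and g(n) = 2n log(n) is O(n log n).
Since O(log³ n) ⊆ O(n log n) (f grows no faster than g), f(n) = O(g(n)) is true.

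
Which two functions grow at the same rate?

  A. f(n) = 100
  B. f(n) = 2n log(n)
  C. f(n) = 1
A and C

Examining each function:
  A. 100 is O(1)
  B. 2n log(n) is O(n log n)
  C. 1 is O(1)

Functions A and C both have the same complexity class.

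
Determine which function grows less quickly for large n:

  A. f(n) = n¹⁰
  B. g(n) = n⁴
B

f(n) = n¹⁰ is O(n¹⁰), while g(n) = n⁴ is O(n⁴).
Since O(n⁴) grows slower than O(n¹⁰), g(n) is dominated.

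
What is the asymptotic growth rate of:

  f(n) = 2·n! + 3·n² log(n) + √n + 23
Θ(n!)

Order the terms by growth rate: 23 ≺ √n ≺ 3·n² log(n) ≺ 2·n!.
The fastest-growing term 2·n! dominates as n → ∞; dropping its constant factor gives Θ(n!).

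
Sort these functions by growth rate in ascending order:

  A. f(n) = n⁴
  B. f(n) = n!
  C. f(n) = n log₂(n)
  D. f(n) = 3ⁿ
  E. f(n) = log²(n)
E < C < A < D < B

Comparing growth rates:
E = log²(n) is O(log² n)
C = n log₂(n) is O(n log n)
A = n⁴ is O(n⁴)
D = 3ⁿ is O(3ⁿ)
B = n! is O(n!)

Therefore, the order from slowest to fastest is: E < C < A < D < B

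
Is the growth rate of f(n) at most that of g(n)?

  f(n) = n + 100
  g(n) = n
True

f(n) = n + 100 and g(n) = n are both O(n).
Big-O permits equal growth rates (f ≤ c·g for some c), so f(n) = O(g(n)) is true.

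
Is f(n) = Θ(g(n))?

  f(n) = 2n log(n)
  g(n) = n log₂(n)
True

f(n) = 2n log(n) and g(n) = n log₂(n) are both O(n log n).
Since they have the same asymptotic growth rate, f(n) = Θ(g(n)) is true.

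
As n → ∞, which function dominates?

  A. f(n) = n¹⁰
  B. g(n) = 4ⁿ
B

f(n) = n¹⁰ is O(n¹⁰), while g(n) = 4ⁿ is O(4ⁿ).
Since O(4ⁿ) grows faster than O(n¹⁰), g(n) dominates.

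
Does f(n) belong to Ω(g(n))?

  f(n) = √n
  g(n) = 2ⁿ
False

f(n) = √n is O(√n), and g(n) = 2ⁿ is O(2ⁿ).
Since O(√n) grows slower than O(2ⁿ), f(n) = Ω(g(n)) is false.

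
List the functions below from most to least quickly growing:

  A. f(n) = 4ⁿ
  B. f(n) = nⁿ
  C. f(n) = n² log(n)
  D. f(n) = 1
B > A > C > D

Comparing growth rates:
B = nⁿ is O(nⁿ)
A = 4ⁿ is O(4ⁿ)
C = n² log(n) is O(n² log n)
D = 1 is O(1)

Therefore, the order from fastest to slowest is: B > A > C > D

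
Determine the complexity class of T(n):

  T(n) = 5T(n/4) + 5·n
Θ(n^log₄(5))

Master Theorem: a = 5, b = 4, f(n) = 5·n.
Compute the critical exponent d = log₄(5) = 1.161.
Compare f(n) = Θ(n) against n^d:
  k = 1 < d = 1.161, so f(n) = O(n^(d-ε)) — Case 1.
  The recursion cost dominates: T(n) = Θ(n^d) = Θ(n^log₄(5)).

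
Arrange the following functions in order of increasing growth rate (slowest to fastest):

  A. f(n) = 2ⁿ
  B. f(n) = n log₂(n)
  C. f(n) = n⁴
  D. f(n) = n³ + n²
B < D < C < A

Comparing growth rates:
B = n log₂(n) is O(n log n)
D = n³ + n² is O(n³)
C = n⁴ is O(n⁴)
A = 2ⁿ is O(2ⁿ)

Therefore, the order from slowest to fastest is: B < D < C < A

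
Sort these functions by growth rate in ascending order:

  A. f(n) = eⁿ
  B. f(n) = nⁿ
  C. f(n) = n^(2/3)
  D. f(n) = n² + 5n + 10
C < D < A < B

Comparing growth rates:
C = n^(2/3) is O(n^(2/3))
D = n² + 5n + 10 is O(n²)
A = eⁿ is O(eⁿ)
B = nⁿ is O(nⁿ)

Therefore, the order from slowest to fastest is: C < D < A < B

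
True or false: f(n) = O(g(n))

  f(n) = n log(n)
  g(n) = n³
True

f(n) = n log(n) is O(n log n), and g(n) = n³ is O(n³).
Since O(n log n) ⊆ O(n³) (f grows no faster than g), f(n) = O(g(n)) is true.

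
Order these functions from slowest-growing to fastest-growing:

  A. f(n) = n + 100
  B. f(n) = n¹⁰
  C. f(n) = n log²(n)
A < C < B

Comparing growth rates:
A = n + 100 is O(n)
C = n log²(n) is O(n log² n)
B = n¹⁰ is O(n¹⁰)

Therefore, the order from slowest to fastest is: A < C < B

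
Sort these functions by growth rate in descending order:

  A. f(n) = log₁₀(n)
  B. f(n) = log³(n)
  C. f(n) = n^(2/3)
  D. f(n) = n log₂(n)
D > C > B > A

Comparing growth rates:
D = n log₂(n) is O(n log n)
C = n^(2/3) is O(n^(2/3))
B = log³(n) is O(log³ n)
A = log₁₀(n) is O(log n)

Therefore, the order from fastest to slowest is: D > C > B > A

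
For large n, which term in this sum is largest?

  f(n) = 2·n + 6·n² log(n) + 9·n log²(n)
6·n² log(n)

Looking at each term:
  - 2·n is O(n)
  - 6·n² log(n) is O(n² log n)
  - 9·n log²(n) is O(n log² n)

The term 6·n² log(n) (O(n² log n)) grows fastest and dominates all others.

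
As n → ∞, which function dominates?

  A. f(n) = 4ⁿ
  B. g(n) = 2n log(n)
A

f(n) = 4ⁿ is O(4ⁿ), while g(n) = 2n log(n) is O(n log n).
Since O(4ⁿ) grows faster than O(n log n), f(n) dominates.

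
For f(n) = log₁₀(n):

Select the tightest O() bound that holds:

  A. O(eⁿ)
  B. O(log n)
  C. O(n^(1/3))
B

f(n) = log₁₀(n) is O(log n).
All listed options are valid Big-O bounds (upper bounds),
but O(log n) is the tightest (smallest valid bound).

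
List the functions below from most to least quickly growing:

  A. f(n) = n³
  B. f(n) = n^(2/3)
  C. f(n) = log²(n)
A > B > C

Comparing growth rates:
A = n³ is O(n³)
B = n^(2/3) is O(n^(2/3))
C = log²(n) is O(log² n)

Therefore, the order from fastest to slowest is: A > B > C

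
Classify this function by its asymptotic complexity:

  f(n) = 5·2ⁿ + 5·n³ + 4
O(2ⁿ)

The dominant term in 5·2ⁿ + 5·n³ + 4 is 5·2ⁿ, which is Θ(2ⁿ).
Lower-order terms (5·n³, 4) are asymptotically negligible.
Constants are absorbed, so the tightest bound is O(2ⁿ).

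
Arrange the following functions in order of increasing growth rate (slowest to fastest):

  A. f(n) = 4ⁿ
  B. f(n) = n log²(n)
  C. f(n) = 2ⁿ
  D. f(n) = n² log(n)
B < D < C < A

Comparing growth rates:
B = n log²(n) is O(n log² n)
D = n² log(n) is O(n² log n)
C = 2ⁿ is O(2ⁿ)
A = 4ⁿ is O(4ⁿ)

Therefore, the order from slowest to fastest is: B < D < C < A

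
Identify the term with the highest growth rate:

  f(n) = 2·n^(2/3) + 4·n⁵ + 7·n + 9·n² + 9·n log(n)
4·n⁵

Looking at each term:
  - 2·n^(2/3) is O(n^(2/3))
  - 4·n⁵ is O(n⁵)
  - 7·n is O(n)
  - 9·n² is O(n²)
  - 9·n log(n) is O(n log n)

The term 4·n⁵ (O(n⁵)) grows fastest and dominates all others.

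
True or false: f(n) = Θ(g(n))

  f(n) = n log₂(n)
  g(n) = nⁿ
False

f(n) = n log₂(n) is O(n log n), and g(n) = nⁿ is O(nⁿ).
Since they have different growth rates, f(n) = Θ(g(n)) is false.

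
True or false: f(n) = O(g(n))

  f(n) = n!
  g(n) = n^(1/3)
False

f(n) = n! is O(n!), and g(n) = n^(1/3) is O(n^(1/3)).
Since O(n!) grows faster than O(n^(1/3)), f(n) = O(g(n)) is false.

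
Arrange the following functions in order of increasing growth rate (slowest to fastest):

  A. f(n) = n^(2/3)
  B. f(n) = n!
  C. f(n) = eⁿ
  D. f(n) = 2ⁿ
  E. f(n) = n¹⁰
A < E < D < C < B

Comparing growth rates:
A = n^(2/3) is O(n^(2/3))
E = n¹⁰ is O(n¹⁰)
D = 2ⁿ is O(2ⁿ)
C = eⁿ is O(eⁿ)
B = n! is O(n!)

Therefore, the order from slowest to fastest is: A < E < D < C < B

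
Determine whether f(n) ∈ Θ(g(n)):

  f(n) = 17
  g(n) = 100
True

f(n) = 17 and g(n) = 100 are both O(1).
Since they have the same asymptotic growth rate, f(n) = Θ(g(n)) is true.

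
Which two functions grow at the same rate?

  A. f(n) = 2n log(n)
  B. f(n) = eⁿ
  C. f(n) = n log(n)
A and C

Examining each function:
  A. 2n log(n) is O(n log n)
  B. eⁿ is O(eⁿ)
  C. n log(n) is O(n log n)

Functions A and C both have the same complexity class.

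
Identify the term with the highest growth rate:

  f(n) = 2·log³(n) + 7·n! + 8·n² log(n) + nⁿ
nⁿ

Looking at each term:
  - 2·log³(n) is O(log³ n)
  - 7·n! is O(n!)
  - 8·n² log(n) is O(n² log n)
  - nⁿ is O(nⁿ)

The term nⁿ (O(nⁿ)) grows fastest and dominates all others.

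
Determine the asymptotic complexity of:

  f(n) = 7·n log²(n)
O(n log² n)

The dominant term in 7·n log²(n) is 7·n log²(n), which is Θ(n log² n).
Constants are absorbed, so the tightest bound is O(n log² n).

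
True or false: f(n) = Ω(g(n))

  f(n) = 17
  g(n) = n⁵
False

f(n) = 17 is O(1), and g(n) = n⁵ is O(n⁵).
Since O(1) grows slower than O(n⁵), f(n) = Ω(g(n)) is false.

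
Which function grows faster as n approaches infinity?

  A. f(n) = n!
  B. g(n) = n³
A

f(n) = n! is O(n!), while g(n) = n³ is O(n³).
Since O(n!) grows faster than O(n³), f(n) dominates.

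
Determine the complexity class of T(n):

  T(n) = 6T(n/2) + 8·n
Θ(n^log₂(6))

Master Theorem: a = 6, b = 2, f(n) = 8·n.
Compute the critical exponent d = log₂(6) = 2.585.
Compare f(n) = Θ(n) against n^d:
  k = 1 < d = 2.585, so f(n) = O(n^(d-ε)) — Case 1.
  The recursion cost dominates: T(n) = Θ(n^d) = Θ(n^log₂(6)).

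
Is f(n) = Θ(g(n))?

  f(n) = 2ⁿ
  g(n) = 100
False

f(n) = 2ⁿ is O(2ⁿ), and g(n) = 100 is O(1).
Since they have different growth rates, f(n) = Θ(g(n)) is false.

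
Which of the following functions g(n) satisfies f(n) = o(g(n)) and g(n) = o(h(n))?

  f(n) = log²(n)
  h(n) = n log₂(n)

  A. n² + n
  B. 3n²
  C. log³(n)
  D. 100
C

We need g(n) with log²(n) = o(g(n)) and g(n) = o(n log₂(n)), i.e. O(log² n) ≺ g ≺ O(n log n).
Check each option:
  A. n² + n — O(n²) does not grow strictly slower than h(n)
  B. 3n² — O(n²) does not grow strictly slower than h(n)
  C. log³(n) — O(log³ n) is strictly between O(log² n) and O(n log n) ✓
  D. 100 — O(1) does not grow strictly faster than f(n)

Only option C (log³(n)) lies strictly between.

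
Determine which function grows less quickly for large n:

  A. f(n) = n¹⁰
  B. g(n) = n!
A

f(n) = n¹⁰ is O(n¹⁰), while g(n) = n! is O(n!).
Since O(n¹⁰) grows slower than O(n!), f(n) is dominated.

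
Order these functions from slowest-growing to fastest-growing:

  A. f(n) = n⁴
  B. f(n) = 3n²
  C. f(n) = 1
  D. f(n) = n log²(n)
C < D < B < A

Comparing growth rates:
C = 1 is O(1)
D = n log²(n) is O(n log² n)
B = 3n² is O(n²)
A = n⁴ is O(n⁴)

Therefore, the order from slowest to fastest is: C < D < B < A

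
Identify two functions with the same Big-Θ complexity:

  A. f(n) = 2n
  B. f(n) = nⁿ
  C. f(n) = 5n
A and C

Examining each function:
  A. 2n is O(n)
  B. nⁿ is O(nⁿ)
  C. 5n is O(n)

Functions A and C both have the same complexity class.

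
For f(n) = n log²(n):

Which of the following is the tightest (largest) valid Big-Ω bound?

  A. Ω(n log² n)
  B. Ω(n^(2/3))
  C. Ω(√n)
A

f(n) = n log²(n) is Ω(n log² n).
All listed options are valid Big-Ω bounds (lower bounds),
but Ω(n log² n) is the tightest (largest valid bound).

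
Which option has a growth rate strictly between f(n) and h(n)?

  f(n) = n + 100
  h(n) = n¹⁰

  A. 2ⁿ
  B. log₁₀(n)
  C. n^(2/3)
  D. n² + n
D

We need g(n) with n + 100 = o(g(n)) and g(n) = o(n¹⁰), i.e. O(n) ≺ g ≺ O(n¹⁰).
Check each option:
  A. 2ⁿ — O(2ⁿ) does not grow strictly slower than h(n)
  B. log₁₀(n) — O(log n) does not grow strictly faster than f(n)
  C. n^(2/3) — O(n^(2/3)) does not grow strictly faster than f(n)
  D. n² + n — O(n²) is strictly between O(n) and O(n¹⁰) ✓

Only option D (n² + n) lies strictly between.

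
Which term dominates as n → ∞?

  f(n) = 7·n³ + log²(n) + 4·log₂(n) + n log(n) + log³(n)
7·n³

Looking at each term:
  - 7·n³ is O(n³)
  - log²(n) is O(log² n)
  - 4·log₂(n) is O(log n)
  - n log(n) is O(n log n)
  - log³(n) is O(log³ n)

The term 7·n³ (O(n³)) grows fastest and dominates all others.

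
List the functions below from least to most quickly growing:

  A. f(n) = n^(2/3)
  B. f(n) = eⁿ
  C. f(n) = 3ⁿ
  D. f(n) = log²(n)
D < A < B < C

Comparing growth rates:
D = log²(n) is O(log² n)
A = n^(2/3) is O(n^(2/3))
B = eⁿ is O(eⁿ)
C = 3ⁿ is O(3ⁿ)

Therefore, the order from slowest to fastest is: D < A < B < C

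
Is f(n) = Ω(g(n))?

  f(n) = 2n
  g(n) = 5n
True

f(n) = 2n and g(n) = 5n are both O(n).
Big-Ω permits equal growth rates (f ≥ c·g for some c > 0), so f(n) = Ω(g(n)) is true.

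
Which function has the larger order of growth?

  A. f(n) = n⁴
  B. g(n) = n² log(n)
A

f(n) = n⁴ is O(n⁴), while g(n) = n² log(n) is O(n² log n).
Since O(n⁴) grows faster than O(n² log n), f(n) dominates.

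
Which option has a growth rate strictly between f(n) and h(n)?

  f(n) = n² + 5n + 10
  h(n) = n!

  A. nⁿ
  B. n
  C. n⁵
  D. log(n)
C

We need g(n) with n² + 5n + 10 = o(g(n)) and g(n) = o(n!), i.e. O(n²) ≺ g ≺ O(n!).
Check each option:
  A. nⁿ — O(nⁿ) does not grow strictly slower than h(n)
  B. n — O(n) does not grow strictly faster than f(n)
  C. n⁵ — O(n⁵) is strictly between O(n²) and O(n!) ✓
  D. log(n) — O(log n) does not grow strictly faster than f(n)

Only option C (n⁵) lies strictly between.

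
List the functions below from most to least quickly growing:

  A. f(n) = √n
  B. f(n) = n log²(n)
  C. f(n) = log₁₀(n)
B > A > C

Comparing growth rates:
B = n log²(n) is O(n log² n)
A = √n is O(√n)
C = log₁₀(n) is O(log n)

Therefore, the order from fastest to slowest is: B > A > C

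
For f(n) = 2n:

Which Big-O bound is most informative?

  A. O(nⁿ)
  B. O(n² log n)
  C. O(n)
C

f(n) = 2n is O(n).
All listed options are valid Big-O bounds (upper bounds),
but O(n) is the tightest (smallest valid bound).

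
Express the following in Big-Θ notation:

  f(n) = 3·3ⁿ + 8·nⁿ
Θ(nⁿ)

Order the terms by growth rate: 3·3ⁿ ≺ 8·nⁿ.
The fastest-growing term 8·nⁿ dominates as n → ∞; dropping its constant factor gives Θ(nⁿ).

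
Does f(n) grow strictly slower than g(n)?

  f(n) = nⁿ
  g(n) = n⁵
False

f(n) = nⁿ is O(nⁿ), and g(n) = n⁵ is O(n⁵).
Since O(nⁿ) grows faster than or equal to O(n⁵), f(n) = o(g(n)) is false.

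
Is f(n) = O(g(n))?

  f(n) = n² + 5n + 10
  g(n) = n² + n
True

f(n) = n² + 5n + 10 and g(n) = n² + n are both O(n²).
Big-O permits equal growth rates (f ≤ c·g for some c), so f(n) = O(g(n)) is true.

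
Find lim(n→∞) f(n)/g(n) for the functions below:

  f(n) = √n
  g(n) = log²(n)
∞

Since √n (O(√n)) grows faster than log²(n) (O(log² n)),
the ratio f(n)/g(n) → ∞ as n → ∞.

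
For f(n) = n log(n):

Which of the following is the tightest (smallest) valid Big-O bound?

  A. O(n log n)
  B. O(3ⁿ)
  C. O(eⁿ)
A

f(n) = n log(n) is O(n log n).
All listed options are valid Big-O bounds (upper bounds),
but O(n log n) is the tightest (smallest valid bound).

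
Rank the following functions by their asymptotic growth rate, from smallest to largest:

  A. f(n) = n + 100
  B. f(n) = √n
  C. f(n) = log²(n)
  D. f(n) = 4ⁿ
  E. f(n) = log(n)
E < C < B < A < D

Comparing growth rates:
E = log(n) is O(log n)
C = log²(n) is O(log² n)
B = √n is O(√n)
A = n + 100 is O(n)
D = 4ⁿ is O(4ⁿ)

Therefore, the order from slowest to fastest is: E < C < B < A < D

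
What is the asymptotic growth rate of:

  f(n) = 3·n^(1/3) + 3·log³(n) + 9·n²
Θ(n²)

Order the terms by growth rate: 3·log³(n) ≺ 3·n^(1/3) ≺ 9·n².
The fastest-growing term 9·n² dominates as n → ∞; dropping its constant factor gives Θ(n²).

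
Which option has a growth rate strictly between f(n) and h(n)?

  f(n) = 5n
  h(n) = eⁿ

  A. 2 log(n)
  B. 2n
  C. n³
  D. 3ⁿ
C

We need g(n) with 5n = o(g(n)) and g(n) = o(eⁿ), i.e. O(n) ≺ g ≺ O(eⁿ).
Check each option:
  A. 2 log(n) — O(log n) does not grow strictly faster than f(n)
  B. 2n — O(n) does not grow strictly faster than f(n)
  C. n³ — O(n³) is strictly between O(n) and O(eⁿ) ✓
  D. 3ⁿ — O(3ⁿ) does not grow strictly slower than h(n)

Only option C (n³) lies strictly between.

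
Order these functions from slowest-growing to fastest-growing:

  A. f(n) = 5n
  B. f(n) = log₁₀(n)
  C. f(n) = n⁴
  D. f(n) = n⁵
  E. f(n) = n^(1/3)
B < E < A < C < D

Comparing growth rates:
B = log₁₀(n) is O(log n)
E = n^(1/3) is O(n^(1/3))
A = 5n is O(n)
C = n⁴ is O(n⁴)
D = n⁵ is O(n⁵)

Therefore, the order from slowest to fastest is: B < E < A < C < D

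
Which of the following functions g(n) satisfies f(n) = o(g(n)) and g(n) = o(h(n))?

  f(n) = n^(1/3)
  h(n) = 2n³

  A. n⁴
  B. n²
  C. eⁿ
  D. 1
B

We need g(n) with n^(1/3) = o(g(n)) and g(n) = o(2n³), i.e. O(n^(1/3)) ≺ g ≺ O(n³).
Check each option:
  A. n⁴ — O(n⁴) does not grow strictly slower than h(n)
  B. n² — O(n²) is strictly between O(n^(1/3)) and O(n³) ✓
  C. eⁿ — O(eⁿ) does not grow strictly slower than h(n)
  D. 1 — O(1) does not grow strictly faster than f(n)

Only option B (n²) lies strictly between.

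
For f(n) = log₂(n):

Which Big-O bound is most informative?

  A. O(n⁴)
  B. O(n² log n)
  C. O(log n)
C

f(n) = log₂(n) is O(log n).
All listed options are valid Big-O bounds (upper bounds),
but O(log n) is the tightest (smallest valid bound).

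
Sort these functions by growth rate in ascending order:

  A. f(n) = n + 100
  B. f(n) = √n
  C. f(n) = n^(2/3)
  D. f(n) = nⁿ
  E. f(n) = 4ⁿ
B < C < A < E < D

Comparing growth rates:
B = √n is O(√n)
C = n^(2/3) is O(n^(2/3))
A = n + 100 is O(n)
E = 4ⁿ is O(4ⁿ)
D = nⁿ is O(nⁿ)

Therefore, the order from slowest to fastest is: B < C < A < E < D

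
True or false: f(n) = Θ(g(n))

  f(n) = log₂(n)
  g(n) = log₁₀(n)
True

f(n) = log₂(n) and g(n) = log₁₀(n) are both O(log n).
Since they have the same asymptotic growth rate, f(n) = Θ(g(n)) is true.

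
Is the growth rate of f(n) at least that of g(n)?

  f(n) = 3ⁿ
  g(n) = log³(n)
True

f(n) = 3ⁿ is O(3ⁿ), and g(n) = log³(n) is O(log³ n).
Since O(3ⁿ) grows at least as fast as O(log³ n), f(n) = Ω(g(n)) is true.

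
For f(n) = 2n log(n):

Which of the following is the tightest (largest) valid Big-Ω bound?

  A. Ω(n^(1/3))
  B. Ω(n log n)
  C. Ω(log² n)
B

f(n) = 2n log(n) is Ω(n log n).
All listed options are valid Big-Ω bounds (lower bounds),
but Ω(n log n) is the tightest (largest valid bound).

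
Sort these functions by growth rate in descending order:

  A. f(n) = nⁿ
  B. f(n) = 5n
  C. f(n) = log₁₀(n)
A > B > C

Comparing growth rates:
A = nⁿ is O(nⁿ)
B = 5n is O(n)
C = log₁₀(n) is O(log n)

Therefore, the order from fastest to slowest is: A > B > C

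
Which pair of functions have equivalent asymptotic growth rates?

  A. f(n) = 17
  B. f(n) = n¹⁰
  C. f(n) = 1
A and C

Examining each function:
  A. 17 is O(1)
  B. n¹⁰ is O(n¹⁰)
  C. 1 is O(1)

Functions A and C both have the same complexity class.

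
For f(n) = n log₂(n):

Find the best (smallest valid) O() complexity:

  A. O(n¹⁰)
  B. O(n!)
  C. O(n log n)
C

f(n) = n log₂(n) is O(n log n).
All listed options are valid Big-O bounds (upper bounds),
but O(n log n) is the tightest (smallest valid bound).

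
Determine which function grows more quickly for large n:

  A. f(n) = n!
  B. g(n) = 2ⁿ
A

f(n) = n! is O(n!), while g(n) = 2ⁿ is O(2ⁿ).
Since O(n!) grows faster than O(2ⁿ), f(n) dominates.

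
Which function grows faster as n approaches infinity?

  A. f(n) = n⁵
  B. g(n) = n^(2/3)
A

f(n) = n⁵ is O(n⁵), while g(n) = n^(2/3) is O(n^(2/3)).
Since O(n⁵) grows faster than O(n^(2/3)), f(n) dominates.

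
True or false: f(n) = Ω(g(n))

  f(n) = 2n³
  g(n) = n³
True

f(n) = 2n³ and g(n) = n³ are both O(n³).
Big-Ω permits equal growth rates (f ≥ c·g for some c > 0), so f(n) = Ω(g(n)) is true.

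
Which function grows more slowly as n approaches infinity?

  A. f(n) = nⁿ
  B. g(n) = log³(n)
B

f(n) = nⁿ is O(nⁿ), while g(n) = log³(n) is O(log³ n).
Since O(log³ n) grows slower than O(nⁿ), g(n) is dominated.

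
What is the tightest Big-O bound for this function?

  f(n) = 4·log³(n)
O(log³ n)

The dominant term in 4·log³(n) is 4·log³(n), which is Θ(log³ n).
Constants are absorbed, so the tightest bound is O(log³ n).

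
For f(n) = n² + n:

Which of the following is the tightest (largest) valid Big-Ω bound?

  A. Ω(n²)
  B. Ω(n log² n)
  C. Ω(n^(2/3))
A

f(n) = n² + n is Ω(n²).
All listed options are valid Big-Ω bounds (lower bounds),
but Ω(n²) is the tightest (largest valid bound).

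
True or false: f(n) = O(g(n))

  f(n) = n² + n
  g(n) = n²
True

f(n) = n² + n and g(n) = n² are both O(n²).
Big-O permits equal growth rates (f ≤ c·g for some c), so f(n) = O(g(n)) is true.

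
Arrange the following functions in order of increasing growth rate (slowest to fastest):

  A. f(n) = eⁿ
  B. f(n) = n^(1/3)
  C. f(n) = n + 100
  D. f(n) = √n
B < D < C < A

Comparing growth rates:
B = n^(1/3) is O(n^(1/3))
D = √n is O(√n)
C = n + 100 is O(n)
A = eⁿ is O(eⁿ)

Therefore, the order from slowest to fastest is: B < D < C < A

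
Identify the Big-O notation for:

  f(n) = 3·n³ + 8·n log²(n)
O(n³)

The dominant term in 3·n³ + 8·n log²(n) is 3·n³, which is Θ(n³).
Lower-order terms (8·n log²(n)) are asymptotically negligible.
Constants are absorbed, so the tightest bound is O(n³).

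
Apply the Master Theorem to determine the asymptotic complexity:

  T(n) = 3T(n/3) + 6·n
Θ(n log n)

Master Theorem: a = 3, b = 3, f(n) = 6·n.
Compute the critical exponent d = log₃(3) = 1.
Compare f(n) = Θ(n) against n^d:
  k = 1 = d, so f(n) = Θ(n^d) — Case 2.
  Work is balanced across levels: T(n) = Θ(n^d log n) = Θ(n log n).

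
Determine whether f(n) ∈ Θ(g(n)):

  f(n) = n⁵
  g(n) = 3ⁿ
False

f(n) = n⁵ is O(n⁵), and g(n) = 3ⁿ is O(3ⁿ).
Since they have different growth rates, f(n) = Θ(g(n)) is false.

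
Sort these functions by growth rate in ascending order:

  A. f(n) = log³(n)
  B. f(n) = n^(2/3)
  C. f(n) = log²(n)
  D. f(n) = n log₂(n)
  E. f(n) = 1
E < C < A < B < D

Comparing growth rates:
E = 1 is O(1)
C = log²(n) is O(log² n)
A = log³(n) is O(log³ n)
B = n^(2/3) is O(n^(2/3))
D = n log₂(n) is O(n log n)

Therefore, the order from slowest to fastest is: E < C < A < B < D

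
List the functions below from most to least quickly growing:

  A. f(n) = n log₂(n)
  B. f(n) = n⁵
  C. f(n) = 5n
B > A > C

Comparing growth rates:
B = n⁵ is O(n⁵)
A = n log₂(n) is O(n log n)
C = 5n is O(n)

Therefore, the order from fastest to slowest is: B > A > C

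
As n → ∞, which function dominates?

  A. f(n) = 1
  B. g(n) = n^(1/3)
B

f(n) = 1 is O(1), while g(n) = n^(1/3) is O(n^(1/3)).
Since O(n^(1/3)) grows faster than O(1), g(n) dominates.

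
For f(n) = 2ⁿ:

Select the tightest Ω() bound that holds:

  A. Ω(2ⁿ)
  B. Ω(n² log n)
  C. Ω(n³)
A

f(n) = 2ⁿ is Ω(2ⁿ).
All listed options are valid Big-Ω bounds (lower bounds),
but Ω(2ⁿ) is the tightest (largest valid bound).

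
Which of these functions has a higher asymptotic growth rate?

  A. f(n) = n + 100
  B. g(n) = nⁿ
B

f(n) = n + 100 is O(n), while g(n) = nⁿ is O(nⁿ).
Since O(nⁿ) grows faster than O(n), g(n) dominates.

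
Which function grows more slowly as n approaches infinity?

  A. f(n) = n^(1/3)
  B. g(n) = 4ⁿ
A

f(n) = n^(1/3) is O(n^(1/3)), while g(n) = 4ⁿ is O(4ⁿ).
Since O(n^(1/3)) grows slower than O(4ⁿ), f(n) is dominated.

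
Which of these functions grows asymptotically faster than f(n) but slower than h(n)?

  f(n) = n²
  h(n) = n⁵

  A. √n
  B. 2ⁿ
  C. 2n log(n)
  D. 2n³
D

We need g(n) with n² = o(g(n)) and g(n) = o(n⁵), i.e. O(n²) ≺ g ≺ O(n⁵).
Check each option:
  A. √n — O(√n) does not grow strictly faster than f(n)
  B. 2ⁿ — O(2ⁿ) does not grow strictly slower than h(n)
  C. 2n log(n) — O(n log n) does not grow strictly faster than f(n)
  D. 2n³ — O(n³) is strictly between O(n²) and O(n⁵) ✓

Only option D (2n³) lies strictly between.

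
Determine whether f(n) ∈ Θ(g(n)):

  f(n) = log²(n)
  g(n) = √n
False

f(n) = log²(n) is O(log² n), and g(n) = √n is O(√n).
Since they have different growth rates, f(n) = Θ(g(n)) is false.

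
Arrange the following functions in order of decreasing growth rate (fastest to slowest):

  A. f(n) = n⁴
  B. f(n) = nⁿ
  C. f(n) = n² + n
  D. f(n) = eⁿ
B > D > A > C

Comparing growth rates:
B = nⁿ is O(nⁿ)
D = eⁿ is O(eⁿ)
A = n⁴ is O(n⁴)
C = n² + n is O(n²)

Therefore, the order from fastest to slowest is: B > D > A > C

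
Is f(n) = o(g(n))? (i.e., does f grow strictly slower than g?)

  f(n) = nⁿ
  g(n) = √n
False

f(n) = nⁿ is O(nⁿ), and g(n) = √n is O(√n).
Since O(nⁿ) grows faster than or equal to O(√n), f(n) = o(g(n)) is false.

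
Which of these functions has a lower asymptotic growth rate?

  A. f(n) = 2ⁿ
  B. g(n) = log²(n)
B

f(n) = 2ⁿ is O(2ⁿ), while g(n) = log²(n) is O(log² n).
Since O(log² n) grows slower than O(2ⁿ), g(n) is dominated.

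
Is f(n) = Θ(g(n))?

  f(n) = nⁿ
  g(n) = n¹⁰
False

f(n) = nⁿ is O(nⁿ), and g(n) = n¹⁰ is O(n¹⁰).
Since they have different growth rates, f(n) = Θ(g(n)) is false.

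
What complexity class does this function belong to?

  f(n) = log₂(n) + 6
O(log n)

The dominant term in log₂(n) + 6 is log₂(n), which is Θ(log n).
Lower-order terms (6) are asymptotically negligible.
Constants are absorbed, so the tightest bound is O(log n).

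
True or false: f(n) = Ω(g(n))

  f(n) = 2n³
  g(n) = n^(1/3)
True

f(n) = 2n³ is O(n³), and g(n) = n^(1/3) is O(n^(1/3)).
Since O(n³) grows at least as fast as O(n^(1/3)), f(n) = Ω(g(n)) is true.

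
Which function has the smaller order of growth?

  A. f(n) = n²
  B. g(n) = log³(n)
B

f(n) = n² is O(n²), while g(n) = log³(n) is O(log³ n).
Since O(log³ n) grows slower than O(n²), g(n) is dominated.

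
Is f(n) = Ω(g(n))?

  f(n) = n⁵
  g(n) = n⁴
True

f(n) = n⁵ is O(n⁵), and g(n) = n⁴ is O(n⁴).
Since O(n⁵) grows at least as fast as O(n⁴), f(n) = Ω(g(n)) is true.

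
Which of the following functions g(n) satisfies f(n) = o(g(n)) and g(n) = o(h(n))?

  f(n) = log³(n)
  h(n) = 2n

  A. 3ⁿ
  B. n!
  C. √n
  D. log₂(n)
C

We need g(n) with log³(n) = o(g(n)) and g(n) = o(2n), i.e. O(log³ n) ≺ g ≺ O(n).
Check each option:
  A. 3ⁿ — O(3ⁿ) does not grow strictly slower than h(n)
  B. n! — O(n!) does not grow strictly slower than h(n)
  C. √n — O(√n) is strictly between O(log³ n) and O(n) ✓
  D. log₂(n) — O(log n) does not grow strictly faster than f(n)

Only option C (√n) lies strictly between.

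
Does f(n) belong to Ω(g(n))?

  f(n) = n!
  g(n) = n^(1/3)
True

f(n) = n! is O(n!), and g(n) = n^(1/3) is O(n^(1/3)).
Since O(n!) grows at least as fast as O(n^(1/3)), f(n) = Ω(g(n)) is true.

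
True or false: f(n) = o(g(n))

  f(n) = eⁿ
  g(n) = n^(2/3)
False

f(n) = eⁿ is O(eⁿ), and g(n) = n^(2/3) is O(n^(2/3)).
Since O(eⁿ) grows faster than or equal to O(n^(2/3)), f(n) = o(g(n)) is false.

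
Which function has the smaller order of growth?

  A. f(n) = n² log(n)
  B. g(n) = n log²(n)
B

f(n) = n² log(n) is O(n² log n), while g(n) = n log²(n) is O(n log² n).
Since O(n log² n) grows slower than O(n² log n), g(n) is dominated.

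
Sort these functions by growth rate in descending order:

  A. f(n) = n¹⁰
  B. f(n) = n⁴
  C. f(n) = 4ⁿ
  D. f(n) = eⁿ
C > D > A > B

Comparing growth rates:
C = 4ⁿ is O(4ⁿ)
D = eⁿ is O(eⁿ)
A = n¹⁰ is O(n¹⁰)
B = n⁴ is O(n⁴)

Therefore, the order from fastest to slowest is: C > D > A > B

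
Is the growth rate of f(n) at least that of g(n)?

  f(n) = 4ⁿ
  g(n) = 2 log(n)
True

f(n) = 4ⁿ is O(4ⁿ), and g(n) = 2 log(n) is O(log n).
Since O(4ⁿ) grows at least as fast as O(log n), f(n) = Ω(g(n)) is true.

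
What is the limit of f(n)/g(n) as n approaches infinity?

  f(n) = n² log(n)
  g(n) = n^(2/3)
∞

Since n² log(n) (O(n² log n)) grows faster than n^(2/3) (O(n^(2/3))),
the ratio f(n)/g(n) → ∞ as n → ∞.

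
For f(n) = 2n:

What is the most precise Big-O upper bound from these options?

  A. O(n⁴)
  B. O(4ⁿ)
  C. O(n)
C

f(n) = 2n is O(n).
All listed options are valid Big-O bounds (upper bounds),
but O(n) is the tightest (smallest valid bound).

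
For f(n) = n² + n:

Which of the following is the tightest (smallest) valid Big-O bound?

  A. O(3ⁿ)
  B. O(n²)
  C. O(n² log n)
B

f(n) = n² + n is O(n²).
All listed options are valid Big-O bounds (upper bounds),
but O(n²) is the tightest (smallest valid bound).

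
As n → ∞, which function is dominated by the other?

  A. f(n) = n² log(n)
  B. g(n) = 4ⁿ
A

f(n) = n² log(n) is O(n² log n), while g(n) = 4ⁿ is O(4ⁿ).
Since O(n² log n) grows slower than O(4ⁿ), f(n) is dominated.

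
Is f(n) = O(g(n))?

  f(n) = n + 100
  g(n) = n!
True

f(n) = n + 100 is O(n), and g(n) = n! is O(n!).
Since O(n) ⊆ O(n!) (f grows no faster than g), f(n) = O(g(n)) is true.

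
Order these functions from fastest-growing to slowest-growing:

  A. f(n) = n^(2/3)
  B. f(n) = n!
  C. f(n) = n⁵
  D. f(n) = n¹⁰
B > D > C > A

Comparing growth rates:
B = n! is O(n!)
D = n¹⁰ is O(n¹⁰)
C = n⁵ is O(n⁵)
A = n^(2/3) is O(n^(2/3))

Therefore, the order from fastest to slowest is: B > D > C > A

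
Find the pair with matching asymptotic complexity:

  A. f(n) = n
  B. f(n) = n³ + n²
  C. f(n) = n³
B and C

Examining each function:
  A. n is O(n)
  B. n³ + n² is O(n³)
  C. n³ is O(n³)

Functions B and C both have the same complexity class.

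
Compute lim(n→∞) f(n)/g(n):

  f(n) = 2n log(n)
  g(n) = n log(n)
2

Since 2n log(n) and n log(n) have the same growth rate (O(n log n)),
the ratio converges to a constant: 2.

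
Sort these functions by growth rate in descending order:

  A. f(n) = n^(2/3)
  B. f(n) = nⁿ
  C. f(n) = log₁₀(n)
B > A > C

Comparing growth rates:
B = nⁿ is O(nⁿ)
A = n^(2/3) is O(n^(2/3))
C = log₁₀(n) is O(log n)

Therefore, the order from fastest to slowest is: B > A > C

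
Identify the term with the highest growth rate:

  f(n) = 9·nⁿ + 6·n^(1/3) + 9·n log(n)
9·nⁿ

Looking at each term:
  - 9·nⁿ is O(nⁿ)
  - 6·n^(1/3) is O(n^(1/3))
  - 9·n log(n) is O(n log n)

The term 9·nⁿ (O(nⁿ)) grows fastest and dominates all others.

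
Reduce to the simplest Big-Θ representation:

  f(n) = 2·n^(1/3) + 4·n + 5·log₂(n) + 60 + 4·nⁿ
Θ(nⁿ)

Order the terms by growth rate: 60 ≺ 5·log₂(n) ≺ 2·n^(1/3) ≺ 4·n ≺ 4·nⁿ.
The fastest-growing term 4·nⁿ dominates as n → ∞; dropping its constant factor gives Θ(nⁿ).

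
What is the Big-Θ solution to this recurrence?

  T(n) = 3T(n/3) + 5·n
Θ(n log n)

Master Theorem: a = 3, b = 3, f(n) = 5·n.
Compute the critical exponent d = log₃(3) = 1.
Compare f(n) = Θ(n) against n^d:
  k = 1 = d, so f(n) = Θ(n^d) — Case 2.
  Work is balanced across levels: T(n) = Θ(n^d log n) = Θ(n log n).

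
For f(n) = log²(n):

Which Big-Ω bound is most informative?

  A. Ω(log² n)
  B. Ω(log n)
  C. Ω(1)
A

f(n) = log²(n) is Ω(log² n).
All listed options are valid Big-Ω bounds (lower bounds),
but Ω(log² n) is the tightest (largest valid bound).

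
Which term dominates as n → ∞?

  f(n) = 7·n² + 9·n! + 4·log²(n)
9·n!

Looking at each term:
  - 7·n² is O(n²)
  - 9·n! is O(n!)
  - 4·log²(n) is O(log² n)

The term 9·n! (O(n!)) grows fastest and dominates all others.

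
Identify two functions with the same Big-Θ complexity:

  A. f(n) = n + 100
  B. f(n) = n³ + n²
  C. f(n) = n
A and C

Examining each function:
  A. n + 100 is O(n)
  B. n³ + n² is O(n³)
  C. n is O(n)

Functions A and C both have the same complexity class.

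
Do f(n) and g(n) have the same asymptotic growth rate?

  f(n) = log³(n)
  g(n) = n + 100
False

f(n) = log³(n) is O(log³ n), and g(n) = n + 100 is O(n).
Since they have different growth rates, f(n) = Θ(g(n)) is false.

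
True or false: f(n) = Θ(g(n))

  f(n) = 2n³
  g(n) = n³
True

f(n) = 2n³ and g(n) = n³ are both O(n³).
Since they have the same asymptotic growth rate, f(n) = Θ(g(n)) is true.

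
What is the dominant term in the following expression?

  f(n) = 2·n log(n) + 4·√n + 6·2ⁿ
6·2ⁿ

Looking at each term:
  - 2·n log(n) is O(n log n)
  - 4·√n is O(√n)
  - 6·2ⁿ is O(2ⁿ)

The term 6·2ⁿ (O(2ⁿ)) grows fastest and dominates all others.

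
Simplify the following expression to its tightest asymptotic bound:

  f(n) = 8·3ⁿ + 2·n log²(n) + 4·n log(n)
Θ(3ⁿ)

Order the terms by growth rate: 4·n log(n) ≺ 2·n log²(n) ≺ 8·3ⁿ.
The fastest-growing term 8·3ⁿ dominates as n → ∞; dropping its constant factor gives Θ(3ⁿ).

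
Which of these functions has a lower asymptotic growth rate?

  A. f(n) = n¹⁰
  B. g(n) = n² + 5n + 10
B

f(n) = n¹⁰ is O(n¹⁰), while g(n) = n² + 5n + 10 is O(n²).
Since O(n²) grows slower than O(n¹⁰), g(n) is dominated.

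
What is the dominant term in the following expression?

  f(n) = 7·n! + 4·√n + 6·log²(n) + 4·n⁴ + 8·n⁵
7·n!

Looking at each term:
  - 7·n! is O(n!)
  - 4·√n is O(√n)
  - 6·log²(n) is O(log² n)
  - 4·n⁴ is O(n⁴)
  - 8·n⁵ is O(n⁵)

The term 7·n! (O(n!)) grows fastest and dominates all others.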